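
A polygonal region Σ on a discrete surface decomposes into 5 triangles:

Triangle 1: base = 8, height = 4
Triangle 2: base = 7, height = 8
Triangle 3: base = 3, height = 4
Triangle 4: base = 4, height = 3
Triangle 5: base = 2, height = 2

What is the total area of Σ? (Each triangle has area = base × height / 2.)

(1/2)×8×4 + (1/2)×7×8 + (1/2)×3×4 + (1/2)×4×3 + (1/2)×2×2 = 58.0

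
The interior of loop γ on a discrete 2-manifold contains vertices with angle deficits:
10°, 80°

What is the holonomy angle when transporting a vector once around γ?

Holonomy = total enclosed curvature = 10° + 80° = 90°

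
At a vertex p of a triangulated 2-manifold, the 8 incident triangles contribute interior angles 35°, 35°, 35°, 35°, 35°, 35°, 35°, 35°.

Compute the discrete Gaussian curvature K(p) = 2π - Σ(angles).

Sum of angles = 280°. K = 360° - 280° = 80°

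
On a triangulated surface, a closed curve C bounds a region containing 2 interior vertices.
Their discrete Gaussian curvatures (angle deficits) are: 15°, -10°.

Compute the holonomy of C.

Holonomy = total enclosed curvature = 15° + (-10°) = 5°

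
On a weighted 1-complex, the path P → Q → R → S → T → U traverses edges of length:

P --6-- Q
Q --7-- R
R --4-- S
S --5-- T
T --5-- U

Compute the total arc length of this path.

Arc length = 6 + 7 + 4 + 5 + 5 = 27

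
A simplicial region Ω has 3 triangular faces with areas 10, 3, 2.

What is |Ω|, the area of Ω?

10 + 3 + 2 = 15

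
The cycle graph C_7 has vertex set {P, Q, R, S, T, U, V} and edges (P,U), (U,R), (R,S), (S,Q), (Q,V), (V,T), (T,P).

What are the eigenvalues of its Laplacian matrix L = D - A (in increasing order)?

The cycle graph C_n has Laplacian eigenvalues λ_k = 2 − 2cos(2πk/n), k = 0, 1, …, n−1. Here n = 7:
k=0: 2 − 2cos(0) = 0.0; k=1: 2 − 2cos(2π/7) = 0.753; k=2: 2 − 2cos(4π/7) = 2.445; k=3: 2 − 2cos(6π/7) = 3.8019; k=4: 2 − 2cos(8π/7) = 3.8019; k=5: 2 − 2cos(10π/7) = 2.445; k=6: 2 − 2cos(12π/7) = 0.753.
Laplacian eigenvalues (increasing order): [0.0, 0.753, 0.753, 2.445, 2.445, 3.8019, 3.8019]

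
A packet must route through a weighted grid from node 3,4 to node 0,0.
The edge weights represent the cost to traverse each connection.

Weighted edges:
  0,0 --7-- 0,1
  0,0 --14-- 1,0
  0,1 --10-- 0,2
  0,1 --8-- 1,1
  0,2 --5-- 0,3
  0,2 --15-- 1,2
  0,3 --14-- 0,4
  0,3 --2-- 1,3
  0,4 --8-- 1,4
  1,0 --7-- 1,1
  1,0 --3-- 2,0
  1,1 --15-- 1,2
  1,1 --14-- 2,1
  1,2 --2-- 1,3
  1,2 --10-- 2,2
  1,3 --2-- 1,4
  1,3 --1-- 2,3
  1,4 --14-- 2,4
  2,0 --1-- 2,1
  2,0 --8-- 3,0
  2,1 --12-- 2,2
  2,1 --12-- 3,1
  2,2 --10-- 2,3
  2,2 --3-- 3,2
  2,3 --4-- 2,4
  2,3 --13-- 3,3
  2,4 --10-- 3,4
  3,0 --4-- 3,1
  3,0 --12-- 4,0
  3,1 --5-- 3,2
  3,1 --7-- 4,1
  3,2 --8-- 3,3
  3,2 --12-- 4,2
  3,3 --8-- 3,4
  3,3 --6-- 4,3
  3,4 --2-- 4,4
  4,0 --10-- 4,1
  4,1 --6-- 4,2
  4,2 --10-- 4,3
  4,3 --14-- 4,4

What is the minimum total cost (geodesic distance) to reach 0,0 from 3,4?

Shortest path: 3,4 → 2,4 → 2,3 → 1,3 → 0,3 → 0,2 → 0,1 → 0,0, total weight = 39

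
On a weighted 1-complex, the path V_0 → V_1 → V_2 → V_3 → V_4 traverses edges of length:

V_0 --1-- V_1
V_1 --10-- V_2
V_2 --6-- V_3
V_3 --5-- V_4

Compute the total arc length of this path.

Arc length = 1 + 10 + 6 + 5 = 22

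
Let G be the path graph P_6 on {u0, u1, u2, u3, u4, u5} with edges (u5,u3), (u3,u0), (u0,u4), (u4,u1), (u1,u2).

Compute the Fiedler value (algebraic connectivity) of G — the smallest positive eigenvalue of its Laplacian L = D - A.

The path graph P_n has Laplacian eigenvalues λ_k = 2 − 2cos(kπ/n), k = 0, 1, …, n−1. Here n = 6:
k=0: 2 − 2cos(0) = 0.0; k=1: 2 − 2cos(π/6) = 0.2679; k=2: 2 − 2cos(π/3) = 1.0; k=3: 2 − 2cos(π/2) = 2.0; k=4: 2 − 2cos(2π/3) = 3.0; k=5: 2 − 2cos(5π/6) = 3.7321.
Laplacian eigenvalues: [0.0, 0.2679, 1.0, 2.0, 3.0, 3.7321]. Algebraic connectivity (smallest non-zero eigenvalue) = 0.2679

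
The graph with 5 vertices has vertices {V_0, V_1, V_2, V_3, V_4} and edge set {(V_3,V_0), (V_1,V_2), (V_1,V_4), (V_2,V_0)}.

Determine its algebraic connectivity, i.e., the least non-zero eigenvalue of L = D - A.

Degrees: deg(V_0) = 2, deg(V_1) = 2, deg(V_2) = 2, deg(V_3) = 1, deg(V_4) = 1.
L = D − A with rows/columns ordered (V_0, V_1, V_2, V_3, V_4):
  [ 2,  0, -1, -1,  0]
  [ 0,  2, -1,  0, -1]
  [-1, -1,  2,  0,  0]
  [-1,  0,  0,  1,  0]
  [ 0, -1,  0,  0,  1]
Characteristic polynomial: det(λI − L) = λ(λ² − 3λ + 1)(λ² − 5λ + 5).
Roots: λ = 0; (λ² − 3λ + 1) = 0 ⇒ λ = (3 ± √5)/2 ≈ 0.382, 2.618; (λ² − 5λ + 5) = 0 ⇒ λ = (5 ± √5)/2 ≈ 1.382, 3.618.
(Check: the roots sum (with multiplicity) to 8, matching trace L = Σdeg = 2·4 = 8.)
Laplacian eigenvalues: [0.0, 0.382, 1.382, 2.618, 3.618]. Algebraic connectivity (smallest non-zero eigenvalue) = 0.382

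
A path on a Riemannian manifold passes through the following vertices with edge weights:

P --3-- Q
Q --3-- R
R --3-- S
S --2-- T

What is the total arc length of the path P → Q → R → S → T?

Arc length = 3 + 3 + 3 + 2 = 11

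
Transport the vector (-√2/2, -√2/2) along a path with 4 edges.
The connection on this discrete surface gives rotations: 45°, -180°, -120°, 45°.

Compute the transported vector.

Total rotation: 45° + (-180°) + (-120°) + 45° = -210° ≡ 150° (mod 360°). Final vector: (0.9659, 0.2588)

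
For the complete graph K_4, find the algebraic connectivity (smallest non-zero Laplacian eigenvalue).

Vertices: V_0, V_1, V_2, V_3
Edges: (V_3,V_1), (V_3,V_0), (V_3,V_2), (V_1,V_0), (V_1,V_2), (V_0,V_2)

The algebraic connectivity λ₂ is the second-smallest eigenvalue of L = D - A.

For the complete graph K_n, L = nI − J (J = all-ones matrix). J has eigenvalues n (once, eigenvector 𝟙) and 0 (multiplicity n−1), so L has eigenvalues 0 (once) and n (multiplicity n−1). Here n = 4: eigenvalue 0 once and 4 with multiplicity 3.
Laplacian eigenvalues: [0.0, 4.0, 4.0, 4.0]. Algebraic connectivity (smallest non-zero eigenvalue) = 4.0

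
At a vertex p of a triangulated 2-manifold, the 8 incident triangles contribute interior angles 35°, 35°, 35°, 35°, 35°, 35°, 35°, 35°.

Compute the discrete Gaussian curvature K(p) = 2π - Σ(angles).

Sum of angles = 280°. K = 360° - 280° = 80° = 4π/9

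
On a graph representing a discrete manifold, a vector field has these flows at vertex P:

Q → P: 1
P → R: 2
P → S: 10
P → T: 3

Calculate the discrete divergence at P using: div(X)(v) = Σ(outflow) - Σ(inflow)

Divergence = sum of outgoing flows = (-1) + 2 + 10 + 3 = 14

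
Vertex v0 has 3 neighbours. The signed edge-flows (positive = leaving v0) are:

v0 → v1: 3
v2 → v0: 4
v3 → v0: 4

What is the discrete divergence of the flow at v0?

Divergence = sum of outgoing flows = 3 + (-4) + (-4) = -5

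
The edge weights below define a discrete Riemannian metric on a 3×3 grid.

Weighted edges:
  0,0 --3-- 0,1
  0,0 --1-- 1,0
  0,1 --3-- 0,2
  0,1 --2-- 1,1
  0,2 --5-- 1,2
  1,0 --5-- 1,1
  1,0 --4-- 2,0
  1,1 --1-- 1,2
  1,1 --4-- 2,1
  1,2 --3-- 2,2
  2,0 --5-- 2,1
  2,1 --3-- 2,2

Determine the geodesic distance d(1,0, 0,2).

Shortest path: 1,0 → 0,0 → 0,1 → 0,2, total weight = 7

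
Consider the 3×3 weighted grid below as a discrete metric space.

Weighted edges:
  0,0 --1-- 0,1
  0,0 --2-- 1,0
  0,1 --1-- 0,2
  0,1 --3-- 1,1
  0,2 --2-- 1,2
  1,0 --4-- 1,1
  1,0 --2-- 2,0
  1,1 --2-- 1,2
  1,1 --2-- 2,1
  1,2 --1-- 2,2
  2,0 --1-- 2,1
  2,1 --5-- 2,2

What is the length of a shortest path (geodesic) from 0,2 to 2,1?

Shortest path: 0,2 → 0,1 → 1,1 → 2,1, total weight = 6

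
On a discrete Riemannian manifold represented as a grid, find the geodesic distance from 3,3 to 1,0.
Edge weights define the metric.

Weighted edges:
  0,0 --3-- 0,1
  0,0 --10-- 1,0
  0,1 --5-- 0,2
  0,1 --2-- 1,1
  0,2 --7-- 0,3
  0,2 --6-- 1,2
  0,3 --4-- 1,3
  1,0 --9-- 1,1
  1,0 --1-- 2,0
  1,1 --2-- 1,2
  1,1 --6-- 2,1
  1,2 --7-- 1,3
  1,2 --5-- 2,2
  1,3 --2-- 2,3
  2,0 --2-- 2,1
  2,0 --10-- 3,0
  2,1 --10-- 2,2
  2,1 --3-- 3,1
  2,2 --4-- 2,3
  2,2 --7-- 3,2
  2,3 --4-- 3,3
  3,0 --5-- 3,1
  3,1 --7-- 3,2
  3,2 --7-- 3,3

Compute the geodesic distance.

Shortest path: 3,3 → 3,2 → 3,1 → 2,1 → 2,0 → 1,0, total weight = 20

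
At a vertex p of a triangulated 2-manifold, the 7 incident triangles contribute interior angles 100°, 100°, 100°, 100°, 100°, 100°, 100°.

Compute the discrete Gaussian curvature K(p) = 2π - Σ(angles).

Sum of angles = 700°. K = 360° - 700° = -340°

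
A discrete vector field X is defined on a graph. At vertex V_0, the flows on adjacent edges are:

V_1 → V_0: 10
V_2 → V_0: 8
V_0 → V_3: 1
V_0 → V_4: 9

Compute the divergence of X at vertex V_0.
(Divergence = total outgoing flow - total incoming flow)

Divergence = sum of outgoing flows = (-10) + (-8) + 1 + 9 = -8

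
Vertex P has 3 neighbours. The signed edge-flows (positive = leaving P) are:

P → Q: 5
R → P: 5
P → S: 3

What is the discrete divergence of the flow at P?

Divergence = sum of outgoing flows = 5 + (-5) + 3 = 3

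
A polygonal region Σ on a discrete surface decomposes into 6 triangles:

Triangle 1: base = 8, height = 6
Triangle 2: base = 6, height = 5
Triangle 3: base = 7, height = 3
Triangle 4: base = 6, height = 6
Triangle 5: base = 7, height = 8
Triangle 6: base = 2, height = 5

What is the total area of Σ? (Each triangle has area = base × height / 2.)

(1/2)×8×6 + (1/2)×6×5 + (1/2)×7×3 + (1/2)×6×6 + (1/2)×7×8 + (1/2)×2×5 = 100.5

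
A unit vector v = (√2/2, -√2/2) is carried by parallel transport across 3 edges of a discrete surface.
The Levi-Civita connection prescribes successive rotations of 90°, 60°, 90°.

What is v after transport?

Total rotation: 90° + 60° + 90° = 240° ≡ -120° (mod 360°). Final vector: (-0.9659, -0.2588)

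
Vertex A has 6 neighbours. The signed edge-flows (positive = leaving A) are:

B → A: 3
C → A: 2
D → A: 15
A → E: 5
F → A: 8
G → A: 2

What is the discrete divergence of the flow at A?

Divergence = sum of outgoing flows = (-3) + (-2) + (-15) + 5 + (-8) + (-2) = -25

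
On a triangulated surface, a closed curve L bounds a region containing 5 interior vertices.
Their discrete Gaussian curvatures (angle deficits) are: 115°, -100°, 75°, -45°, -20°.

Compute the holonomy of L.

Holonomy = total enclosed curvature = 115° + (-100°) + 75° + (-45°) + (-20°) = 25°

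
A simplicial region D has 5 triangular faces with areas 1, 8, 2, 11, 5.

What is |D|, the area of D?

1 + 8 + 2 + 11 + 5 = 27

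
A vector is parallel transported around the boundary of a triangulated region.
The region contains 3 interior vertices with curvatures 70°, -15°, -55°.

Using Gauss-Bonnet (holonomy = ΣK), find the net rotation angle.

Holonomy = total enclosed curvature = 70° + (-15°) + (-55°) = 0°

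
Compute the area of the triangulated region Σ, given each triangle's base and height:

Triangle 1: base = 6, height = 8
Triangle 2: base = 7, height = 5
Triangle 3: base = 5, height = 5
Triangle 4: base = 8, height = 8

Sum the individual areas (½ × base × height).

(1/2)×6×8 + (1/2)×7×5 + (1/2)×5×5 + (1/2)×8×8 = 86.0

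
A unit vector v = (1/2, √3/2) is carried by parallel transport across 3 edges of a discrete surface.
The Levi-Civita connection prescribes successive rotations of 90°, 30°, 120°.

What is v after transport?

Total rotation: 90° + 30° + 120° = 240° ≡ -120° (mod 360°). Final vector: (0.5000, -0.8660)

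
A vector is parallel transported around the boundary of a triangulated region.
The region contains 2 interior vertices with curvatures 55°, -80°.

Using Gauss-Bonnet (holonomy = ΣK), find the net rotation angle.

Holonomy = total enclosed curvature = 55° + (-80°) = -25°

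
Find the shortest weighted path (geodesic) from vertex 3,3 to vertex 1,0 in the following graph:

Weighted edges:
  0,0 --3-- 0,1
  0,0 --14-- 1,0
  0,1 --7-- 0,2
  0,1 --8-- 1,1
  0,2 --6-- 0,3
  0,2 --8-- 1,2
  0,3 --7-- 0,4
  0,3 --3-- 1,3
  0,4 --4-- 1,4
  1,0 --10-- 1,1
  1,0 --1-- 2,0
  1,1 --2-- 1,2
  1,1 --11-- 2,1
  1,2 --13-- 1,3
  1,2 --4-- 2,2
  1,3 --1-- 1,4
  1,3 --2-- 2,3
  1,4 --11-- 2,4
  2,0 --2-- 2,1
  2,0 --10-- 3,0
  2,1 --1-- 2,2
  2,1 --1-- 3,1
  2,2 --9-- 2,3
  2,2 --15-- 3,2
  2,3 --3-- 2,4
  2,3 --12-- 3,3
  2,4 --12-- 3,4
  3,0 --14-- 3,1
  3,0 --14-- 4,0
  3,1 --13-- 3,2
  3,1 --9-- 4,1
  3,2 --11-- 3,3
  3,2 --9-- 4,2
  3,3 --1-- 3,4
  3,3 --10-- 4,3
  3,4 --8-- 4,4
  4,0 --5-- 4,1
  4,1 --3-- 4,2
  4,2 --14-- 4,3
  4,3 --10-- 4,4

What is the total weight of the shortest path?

Shortest path: 3,3 → 2,3 → 2,2 → 2,1 → 2,0 → 1,0, total weight = 25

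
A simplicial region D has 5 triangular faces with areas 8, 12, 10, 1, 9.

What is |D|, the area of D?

8 + 12 + 10 + 1 + 9 = 40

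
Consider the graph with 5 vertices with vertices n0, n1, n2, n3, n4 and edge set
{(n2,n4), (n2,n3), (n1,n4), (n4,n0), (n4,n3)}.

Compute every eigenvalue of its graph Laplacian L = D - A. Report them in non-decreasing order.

Degrees: deg(n0) = 1, deg(n1) = 1, deg(n2) = 2, deg(n3) = 2, deg(n4) = 4.
L = D − A with rows/columns ordered (n0, n1, n2, n3, n4):
  [ 1,  0,  0,  0, -1]
  [ 0,  1,  0,  0, -1]
  [ 0,  0,  2, -1, -1]
  [ 0,  0, -1,  2, -1]
  [-1, -1, -1, -1,  4]
Characteristic polynomial: det(λI − L) = λ(λ − 1)²(λ − 3)(λ − 5).
Roots: λ = 0; (λ − 1) = 0 ⇒ λ = 1 (multiplicity 2); (λ − 3) = 0 ⇒ λ = 3; (λ − 5) = 0 ⇒ λ = 5.
(Check: the roots sum (with multiplicity) to 10, matching trace L = Σdeg = 2·5 = 10.)
Laplacian eigenvalues (increasing order): [0.0, 1.0, 1.0, 3.0, 5.0]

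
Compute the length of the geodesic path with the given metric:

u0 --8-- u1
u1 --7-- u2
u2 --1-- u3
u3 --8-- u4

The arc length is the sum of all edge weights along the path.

Arc length = 8 + 7 + 1 + 8 = 24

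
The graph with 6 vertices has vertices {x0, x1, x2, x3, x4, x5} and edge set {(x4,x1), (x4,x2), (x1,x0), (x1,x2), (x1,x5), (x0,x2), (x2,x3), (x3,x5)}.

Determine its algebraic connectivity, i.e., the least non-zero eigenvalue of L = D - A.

Degrees: deg(x0) = 2, deg(x1) = 4, deg(x2) = 4, deg(x3) = 2, deg(x4) = 2, deg(x5) = 2.
L = D − A with rows/columns ordered (x0, x1, x2, x3, x4, x5):
  [ 2, -1, -1,  0,  0,  0]
  [-1,  4, -1,  0, -1, -1]
  [-1, -1,  4, -1, -1,  0]
  [ 0,  0, -1,  2,  0, -1]
  [ 0, -1, -1,  0,  2,  0]
  [ 0, -1,  0, -1,  0,  2]
Characteristic polynomial: det(λI − L) = λ(λ² − 6λ + 6)(λ − 2)(λ² − 8λ + 14).
Roots: λ = 0; (λ² − 6λ + 6) = 0 ⇒ λ = 3 ± √3 ≈ 1.2679, 4.7321; (λ − 2) = 0 ⇒ λ = 2; (λ² − 8λ + 14) = 0 ⇒ λ = 4 ± √2 ≈ 2.5858, 5.4142.
(Check: the roots sum (with multiplicity) to 16, matching trace L = Σdeg = 2·8 = 16.)
Laplacian eigenvalues: [0.0, 1.2679, 2.0, 2.5858, 4.7321, 5.4142]. Algebraic connectivity (smallest non-zero eigenvalue) = 1.2679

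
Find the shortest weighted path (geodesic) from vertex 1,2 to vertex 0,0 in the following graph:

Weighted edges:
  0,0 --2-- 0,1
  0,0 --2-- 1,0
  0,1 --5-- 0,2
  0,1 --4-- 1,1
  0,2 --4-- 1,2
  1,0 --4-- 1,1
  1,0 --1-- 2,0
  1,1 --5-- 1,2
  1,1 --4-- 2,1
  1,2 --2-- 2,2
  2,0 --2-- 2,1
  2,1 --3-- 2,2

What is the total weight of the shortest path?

Shortest path: 1,2 → 2,2 → 2,1 → 2,0 → 1,0 → 0,0, total weight = 10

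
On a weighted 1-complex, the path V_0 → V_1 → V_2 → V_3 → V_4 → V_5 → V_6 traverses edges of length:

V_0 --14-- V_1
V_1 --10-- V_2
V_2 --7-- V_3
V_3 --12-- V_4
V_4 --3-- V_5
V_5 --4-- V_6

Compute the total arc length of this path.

Arc length = 14 + 10 + 7 + 12 + 3 + 4 = 50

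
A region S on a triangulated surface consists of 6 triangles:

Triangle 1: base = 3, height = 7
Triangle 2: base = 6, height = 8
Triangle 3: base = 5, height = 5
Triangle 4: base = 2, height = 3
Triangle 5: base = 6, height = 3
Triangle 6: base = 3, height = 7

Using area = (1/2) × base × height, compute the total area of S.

(1/2)×3×7 + (1/2)×6×8 + (1/2)×5×5 + (1/2)×2×3 + (1/2)×6×3 + (1/2)×3×7 = 69.5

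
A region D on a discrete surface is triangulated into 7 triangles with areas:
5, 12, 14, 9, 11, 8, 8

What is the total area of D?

5 + 12 + 14 + 9 + 11 + 8 + 8 = 67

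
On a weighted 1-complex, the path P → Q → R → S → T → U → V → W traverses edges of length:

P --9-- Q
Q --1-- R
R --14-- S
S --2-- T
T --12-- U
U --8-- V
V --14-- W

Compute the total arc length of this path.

Arc length = 9 + 1 + 14 + 2 + 12 + 8 + 14 = 60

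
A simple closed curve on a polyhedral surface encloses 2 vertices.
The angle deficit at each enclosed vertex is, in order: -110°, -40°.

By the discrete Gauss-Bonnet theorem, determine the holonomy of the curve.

Holonomy = total enclosed curvature = (-110°) + (-40°) = -150°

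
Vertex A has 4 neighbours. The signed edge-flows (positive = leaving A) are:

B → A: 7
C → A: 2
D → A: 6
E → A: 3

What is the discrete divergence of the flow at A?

Divergence = sum of outgoing flows = (-7) + (-2) + (-6) + (-3) = -18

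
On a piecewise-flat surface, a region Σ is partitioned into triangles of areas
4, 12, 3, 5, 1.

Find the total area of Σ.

4 + 12 + 3 + 5 + 1 = 25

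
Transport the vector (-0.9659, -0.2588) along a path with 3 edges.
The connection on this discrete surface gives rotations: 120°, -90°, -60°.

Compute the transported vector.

Total rotation: 120° + (-90°) + (-60°) = -30°. Final vector: (-0.9659, 0.2588)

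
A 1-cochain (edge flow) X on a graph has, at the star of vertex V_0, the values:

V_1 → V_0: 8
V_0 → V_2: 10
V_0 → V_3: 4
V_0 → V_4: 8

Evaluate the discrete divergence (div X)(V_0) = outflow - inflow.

Divergence = sum of outgoing flows = (-8) + 10 + 4 + 8 = 14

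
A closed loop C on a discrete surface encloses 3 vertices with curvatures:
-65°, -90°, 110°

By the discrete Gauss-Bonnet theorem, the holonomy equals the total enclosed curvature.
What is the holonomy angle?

Holonomy = total enclosed curvature = (-65°) + (-90°) + 110° = -45°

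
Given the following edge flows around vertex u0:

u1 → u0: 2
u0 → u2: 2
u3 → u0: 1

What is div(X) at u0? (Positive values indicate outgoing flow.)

Divergence = sum of outgoing flows = (-2) + 2 + (-1) = -1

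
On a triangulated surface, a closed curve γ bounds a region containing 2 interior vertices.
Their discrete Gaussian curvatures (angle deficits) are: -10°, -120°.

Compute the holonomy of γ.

Holonomy = total enclosed curvature = (-10°) + (-120°) = -130°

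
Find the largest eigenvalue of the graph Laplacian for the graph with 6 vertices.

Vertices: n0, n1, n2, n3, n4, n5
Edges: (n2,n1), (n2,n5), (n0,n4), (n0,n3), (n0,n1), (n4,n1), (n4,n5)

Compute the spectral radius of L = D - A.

Degrees: deg(n0) = 3, deg(n1) = 3, deg(n2) = 2, deg(n3) = 1, deg(n4) = 3, deg(n5) = 2.
L = D − A with rows/columns ordered (n0, n1, n2, n3, n4, n5):
  [ 3, -1,  0, -1, -1,  0]
  [-1,  3, -1,  0, -1,  0]
  [ 0, -1,  2,  0,  0, -1]
  [-1,  0,  0,  1,  0,  0]
  [-1, -1,  0,  0,  3, -1]
  [ 0,  0, -1,  0, -1,  2]
Characteristic polynomial: det(λI − L) = λ(λ² − 5λ + 3)(λ − 2)(λ² − 7λ + 11).
Roots: λ = 0; (λ² − 5λ + 3) = 0 ⇒ λ = (5 ± √13)/2 ≈ 0.6972, 4.3028; (λ − 2) = 0 ⇒ λ = 2; (λ² − 7λ + 11) = 0 ⇒ λ = (7 ± √5)/2 ≈ 2.382, 4.618.
(Check: the roots sum (with multiplicity) to 14, matching trace L = Σdeg = 2·7 = 14.)
Laplacian eigenvalues: [0.0, 0.6972, 2.0, 2.382, 4.3028, 4.618]. Largest eigenvalue (spectral radius) = 4.618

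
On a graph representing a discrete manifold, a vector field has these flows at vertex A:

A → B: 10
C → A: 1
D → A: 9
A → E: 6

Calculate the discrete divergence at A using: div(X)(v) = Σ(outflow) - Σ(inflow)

Divergence = sum of outgoing flows = 10 + (-1) + (-9) + 6 = 6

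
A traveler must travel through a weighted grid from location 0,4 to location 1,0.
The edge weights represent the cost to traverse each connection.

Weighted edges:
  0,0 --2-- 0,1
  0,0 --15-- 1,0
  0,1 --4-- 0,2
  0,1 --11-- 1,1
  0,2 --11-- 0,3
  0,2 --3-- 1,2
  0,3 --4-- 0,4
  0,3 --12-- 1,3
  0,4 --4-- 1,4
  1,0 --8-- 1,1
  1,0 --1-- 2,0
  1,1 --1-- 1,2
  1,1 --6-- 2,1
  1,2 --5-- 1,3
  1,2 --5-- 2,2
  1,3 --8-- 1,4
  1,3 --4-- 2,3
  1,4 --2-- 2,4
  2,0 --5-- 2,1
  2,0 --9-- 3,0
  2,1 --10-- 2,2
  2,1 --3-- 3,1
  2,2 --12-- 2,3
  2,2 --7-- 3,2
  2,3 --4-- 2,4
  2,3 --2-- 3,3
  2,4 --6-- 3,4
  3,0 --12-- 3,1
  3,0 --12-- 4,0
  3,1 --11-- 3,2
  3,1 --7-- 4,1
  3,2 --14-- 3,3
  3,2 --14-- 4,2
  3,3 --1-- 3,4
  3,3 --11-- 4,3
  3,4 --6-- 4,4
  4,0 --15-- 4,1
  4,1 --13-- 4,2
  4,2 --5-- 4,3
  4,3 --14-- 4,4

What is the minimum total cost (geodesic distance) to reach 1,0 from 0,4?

Shortest path: 0,4 → 1,4 → 1,3 → 1,2 → 1,1 → 1,0, total weight = 26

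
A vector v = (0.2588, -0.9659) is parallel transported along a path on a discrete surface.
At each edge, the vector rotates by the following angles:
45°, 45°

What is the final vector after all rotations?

Total rotation: 45° + 45° = 90°. Final vector: (0.9659, 0.2588)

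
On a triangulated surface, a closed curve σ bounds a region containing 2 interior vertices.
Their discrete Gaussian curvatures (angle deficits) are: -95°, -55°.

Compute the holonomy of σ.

Holonomy = total enclosed curvature = (-95°) + (-55°) = -150°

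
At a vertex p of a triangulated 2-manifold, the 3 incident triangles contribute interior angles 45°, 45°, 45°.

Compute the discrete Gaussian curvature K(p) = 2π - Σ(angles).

Sum of angles = 135°. K = 360° - 135° = 225° = 5π/4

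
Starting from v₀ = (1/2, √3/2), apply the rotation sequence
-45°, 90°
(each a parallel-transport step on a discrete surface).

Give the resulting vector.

Total rotation: (-45°) + 90° = 45°. Final vector: (-0.2588, 0.9659)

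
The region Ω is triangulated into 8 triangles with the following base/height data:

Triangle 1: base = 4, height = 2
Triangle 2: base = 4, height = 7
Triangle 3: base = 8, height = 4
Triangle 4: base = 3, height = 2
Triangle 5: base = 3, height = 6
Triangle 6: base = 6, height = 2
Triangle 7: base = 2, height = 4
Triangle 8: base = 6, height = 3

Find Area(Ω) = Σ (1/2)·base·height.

(1/2)×4×2 + (1/2)×4×7 + (1/2)×8×4 + (1/2)×3×2 + (1/2)×3×6 + (1/2)×6×2 + (1/2)×2×4 + (1/2)×6×3 = 65.0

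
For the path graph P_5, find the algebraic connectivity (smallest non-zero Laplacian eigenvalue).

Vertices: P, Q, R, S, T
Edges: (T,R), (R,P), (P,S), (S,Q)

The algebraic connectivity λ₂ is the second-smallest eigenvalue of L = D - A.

The path graph P_n has Laplacian eigenvalues λ_k = 2 − 2cos(kπ/n), k = 0, 1, …, n−1. Here n = 5:
k=0: 2 − 2cos(0) = 0.0; k=1: 2 − 2cos(π/5) = 0.382; k=2: 2 − 2cos(2π/5) = 1.382; k=3: 2 − 2cos(3π/5) = 2.618; k=4: 2 − 2cos(4π/5) = 3.618.
Laplacian eigenvalues: [0.0, 0.382, 1.382, 2.618, 3.618]. Algebraic connectivity (smallest non-zero eigenvalue) = 0.382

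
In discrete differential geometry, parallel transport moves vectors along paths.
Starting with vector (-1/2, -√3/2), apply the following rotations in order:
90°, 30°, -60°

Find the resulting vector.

Total rotation: 90° + 30° + (-60°) = 60°. Final vector: (0.5000, -0.8660)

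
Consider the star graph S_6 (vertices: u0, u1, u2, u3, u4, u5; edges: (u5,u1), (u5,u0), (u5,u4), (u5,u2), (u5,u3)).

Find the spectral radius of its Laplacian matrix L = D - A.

The star S_6 is the complete bipartite graph K_{1,5} (one hub of degree 5, 5 leaves of degree 1). The Laplacian spectrum of K_{p,q} is 0, p (multiplicity q−1), q (multiplicity p−1), p+q. With p = 1, q = 5: 0 once, 1 with multiplicity 4, and 6 once. (Check: trace L = sum of degrees = 10 = 4·1 + 6.)
Laplacian eigenvalues: [0.0, 1.0, 1.0, 1.0, 1.0, 6.0]. Largest eigenvalue (spectral radius) = 6.0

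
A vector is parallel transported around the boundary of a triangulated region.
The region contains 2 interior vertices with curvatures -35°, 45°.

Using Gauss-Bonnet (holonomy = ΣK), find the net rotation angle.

Holonomy = total enclosed curvature = (-35°) + 45° = 10°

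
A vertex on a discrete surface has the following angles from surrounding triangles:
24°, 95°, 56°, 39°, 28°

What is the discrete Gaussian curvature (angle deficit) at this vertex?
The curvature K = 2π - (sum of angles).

Sum of angles = 242°. K = 360° - 242° = 118° = 59π/90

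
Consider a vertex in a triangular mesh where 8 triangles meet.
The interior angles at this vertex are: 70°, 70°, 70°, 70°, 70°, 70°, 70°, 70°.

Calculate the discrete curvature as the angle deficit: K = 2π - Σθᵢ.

Sum of angles = 560°. K = 360° - 560° = -200°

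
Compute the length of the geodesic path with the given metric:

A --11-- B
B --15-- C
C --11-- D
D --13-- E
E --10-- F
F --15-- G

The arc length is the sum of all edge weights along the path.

Arc length = 11 + 15 + 11 + 13 + 10 + 15 = 75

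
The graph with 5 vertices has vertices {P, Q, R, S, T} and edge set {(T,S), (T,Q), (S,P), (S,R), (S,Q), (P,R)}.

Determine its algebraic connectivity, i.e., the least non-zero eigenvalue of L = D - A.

Degrees: deg(P) = 2, deg(Q) = 2, deg(R) = 2, deg(S) = 4, deg(T) = 2.
L = D − A with rows/columns ordered (P, Q, R, S, T):
  [ 2,  0, -1, -1,  0]
  [ 0,  2,  0, -1, -1]
  [-1,  0,  2, -1,  0]
  [-1, -1, -1,  4, -1]
  [ 0, -1,  0, -1,  2]
Characteristic polynomial: det(λI − L) = λ(λ − 1)(λ − 3)²(λ − 5).
Roots: λ = 0; (λ − 1) = 0 ⇒ λ = 1; (λ − 3) = 0 ⇒ λ = 3 (multiplicity 2); (λ − 5) = 0 ⇒ λ = 5.
(Check: the roots sum (with multiplicity) to 12, matching trace L = Σdeg = 2·6 = 12.)
Laplacian eigenvalues: [0.0, 1.0, 3.0, 3.0, 5.0]. Algebraic connectivity (smallest non-zero eigenvalue) = 1.0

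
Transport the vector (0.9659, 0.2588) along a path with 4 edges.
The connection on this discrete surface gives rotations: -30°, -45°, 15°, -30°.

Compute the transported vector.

Total rotation: (-30°) + (-45°) + 15° + (-30°) = -90°. Final vector: (0.2588, -0.9659)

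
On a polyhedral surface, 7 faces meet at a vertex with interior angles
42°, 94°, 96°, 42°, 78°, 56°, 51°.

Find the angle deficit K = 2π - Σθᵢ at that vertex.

Sum of angles = 459°. K = 360° - 459° = -99° = -11π/20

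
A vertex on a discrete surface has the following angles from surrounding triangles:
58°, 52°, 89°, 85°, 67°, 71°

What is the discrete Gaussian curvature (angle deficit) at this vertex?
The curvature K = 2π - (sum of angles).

Sum of angles = 422°. K = 360° - 422° = -62° = -31π/90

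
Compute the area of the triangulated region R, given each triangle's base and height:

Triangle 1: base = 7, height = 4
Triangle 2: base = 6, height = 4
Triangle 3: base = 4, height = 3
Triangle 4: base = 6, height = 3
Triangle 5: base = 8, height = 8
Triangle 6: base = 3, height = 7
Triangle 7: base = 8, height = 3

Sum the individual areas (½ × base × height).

(1/2)×7×4 + (1/2)×6×4 + (1/2)×4×3 + (1/2)×6×3 + (1/2)×8×8 + (1/2)×3×7 + (1/2)×8×3 = 95.5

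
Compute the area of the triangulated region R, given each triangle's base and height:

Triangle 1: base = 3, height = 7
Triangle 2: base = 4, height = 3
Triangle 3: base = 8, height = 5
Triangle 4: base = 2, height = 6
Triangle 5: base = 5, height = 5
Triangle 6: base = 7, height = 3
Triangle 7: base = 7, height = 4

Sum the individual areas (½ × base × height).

(1/2)×3×7 + (1/2)×4×3 + (1/2)×8×5 + (1/2)×2×6 + (1/2)×5×5 + (1/2)×7×3 + (1/2)×7×4 = 79.5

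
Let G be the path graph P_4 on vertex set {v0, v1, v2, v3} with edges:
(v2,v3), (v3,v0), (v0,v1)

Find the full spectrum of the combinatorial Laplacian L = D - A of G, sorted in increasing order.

The path graph P_n has Laplacian eigenvalues λ_k = 2 − 2cos(kπ/n), k = 0, 1, …, n−1. Here n = 4:
k=0: 2 − 2cos(0) = 0.0; k=1: 2 − 2cos(π/4) = 0.5858; k=2: 2 − 2cos(π/2) = 2.0; k=3: 2 − 2cos(3π/4) = 3.4142.
Laplacian eigenvalues (increasing order): [0.0, 0.5858, 2.0, 3.4142]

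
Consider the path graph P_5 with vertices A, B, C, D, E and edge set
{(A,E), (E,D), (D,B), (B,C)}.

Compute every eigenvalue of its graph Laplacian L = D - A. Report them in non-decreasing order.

The path graph P_n has Laplacian eigenvalues λ_k = 2 − 2cos(kπ/n), k = 0, 1, …, n−1. Here n = 5:
k=0: 2 − 2cos(0) = 0.0; k=1: 2 − 2cos(π/5) = 0.382; k=2: 2 − 2cos(2π/5) = 1.382; k=3: 2 − 2cos(3π/5) = 2.618; k=4: 2 − 2cos(4π/5) = 3.618.
Laplacian eigenvalues (increasing order): [0.0, 0.382, 1.382, 2.618, 3.618]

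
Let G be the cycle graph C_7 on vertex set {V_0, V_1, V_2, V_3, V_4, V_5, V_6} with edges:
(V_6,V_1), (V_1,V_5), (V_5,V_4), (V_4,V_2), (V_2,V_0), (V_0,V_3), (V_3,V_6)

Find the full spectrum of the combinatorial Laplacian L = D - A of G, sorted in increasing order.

The cycle graph C_n has Laplacian eigenvalues λ_k = 2 − 2cos(2πk/n), k = 0, 1, …, n−1. Here n = 7:
k=0: 2 − 2cos(0) = 0.0; k=1: 2 − 2cos(2π/7) = 0.753; k=2: 2 − 2cos(4π/7) = 2.445; k=3: 2 − 2cos(6π/7) = 3.8019; k=4: 2 − 2cos(8π/7) = 3.8019; k=5: 2 − 2cos(10π/7) = 2.445; k=6: 2 − 2cos(12π/7) = 0.753.
Laplacian eigenvalues (increasing order): [0.0, 0.753, 0.753, 2.445, 2.445, 3.8019, 3.8019]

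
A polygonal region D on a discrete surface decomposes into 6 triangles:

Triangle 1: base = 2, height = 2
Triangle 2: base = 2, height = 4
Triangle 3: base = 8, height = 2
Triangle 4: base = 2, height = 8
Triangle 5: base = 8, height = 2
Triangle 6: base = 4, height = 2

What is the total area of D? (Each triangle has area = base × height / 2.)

(1/2)×2×2 + (1/2)×2×4 + (1/2)×8×2 + (1/2)×2×8 + (1/2)×8×2 + (1/2)×4×2 = 34.0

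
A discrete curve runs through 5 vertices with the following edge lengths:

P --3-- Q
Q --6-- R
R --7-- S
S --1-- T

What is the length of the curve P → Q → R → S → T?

Arc length = 3 + 6 + 7 + 1 = 17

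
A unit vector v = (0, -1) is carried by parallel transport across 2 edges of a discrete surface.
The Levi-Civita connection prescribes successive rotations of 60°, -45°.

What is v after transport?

Total rotation: 60° + (-45°) = 15°. Final vector: (0.2588, -0.9659)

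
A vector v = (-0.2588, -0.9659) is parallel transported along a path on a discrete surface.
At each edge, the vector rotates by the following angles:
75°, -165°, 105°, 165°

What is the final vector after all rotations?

Total rotation: 75° + (-165°) + 105° + 165° = 180°. Final vector: (0.2588, 0.9659)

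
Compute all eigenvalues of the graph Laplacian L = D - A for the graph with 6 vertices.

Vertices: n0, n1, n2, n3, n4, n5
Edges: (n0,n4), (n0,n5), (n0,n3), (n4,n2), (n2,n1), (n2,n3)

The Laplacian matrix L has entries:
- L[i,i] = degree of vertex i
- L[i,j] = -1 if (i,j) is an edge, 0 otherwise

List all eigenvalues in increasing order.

Degrees: deg(n0) = 3, deg(n1) = 1, deg(n2) = 3, deg(n3) = 2, deg(n4) = 2, deg(n5) = 1.
L = D − A with rows/columns ordered (n0, n1, n2, n3, n4, n5):
  [ 3,  0,  0, -1, -1, -1]
  [ 0,  1, -1,  0,  0,  0]
  [ 0, -1,  3, -1, -1,  0]
  [-1,  0, -1,  2,  0,  0]
  [-1,  0, -1,  0,  2,  0]
  [-1,  0,  0,  0,  0,  1]
Characteristic polynomial: det(λI − L) = λ(λ² − 4λ + 2)(λ² − 6λ + 6)(λ − 2).
Roots: λ = 0; (λ² − 4λ + 2) = 0 ⇒ λ = 2 ± √2 ≈ 0.5858, 3.4142; (λ² − 6λ + 6) = 0 ⇒ λ = 3 ± √3 ≈ 1.2679, 4.7321; (λ − 2) = 0 ⇒ λ = 2.
(Check: the roots sum (with multiplicity) to 12, matching trace L = Σdeg = 2·6 = 12.)
Laplacian eigenvalues (increasing order): [0.0, 0.5858, 1.2679, 2.0, 3.4142, 4.7321]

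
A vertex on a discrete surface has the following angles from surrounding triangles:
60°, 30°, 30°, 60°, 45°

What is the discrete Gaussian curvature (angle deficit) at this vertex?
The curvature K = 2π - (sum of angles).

Sum of angles = 225°. K = 360° - 225° = 135° = 3π/4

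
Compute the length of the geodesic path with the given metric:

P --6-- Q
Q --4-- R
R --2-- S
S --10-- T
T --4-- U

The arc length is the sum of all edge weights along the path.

Arc length = 6 + 4 + 2 + 10 + 4 = 26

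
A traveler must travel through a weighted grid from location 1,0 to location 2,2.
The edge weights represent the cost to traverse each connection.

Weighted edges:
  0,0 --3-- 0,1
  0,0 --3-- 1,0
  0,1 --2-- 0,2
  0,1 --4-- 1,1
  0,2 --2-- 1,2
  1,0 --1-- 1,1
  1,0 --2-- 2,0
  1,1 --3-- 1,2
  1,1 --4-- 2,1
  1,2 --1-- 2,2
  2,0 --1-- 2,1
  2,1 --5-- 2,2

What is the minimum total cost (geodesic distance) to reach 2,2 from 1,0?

Shortest path: 1,0 → 1,1 → 1,2 → 2,2, total weight = 5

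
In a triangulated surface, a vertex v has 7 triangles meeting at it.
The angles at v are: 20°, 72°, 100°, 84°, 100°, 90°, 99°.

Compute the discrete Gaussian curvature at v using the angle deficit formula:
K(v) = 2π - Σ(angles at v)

Sum of angles = 565°. K = 360° - 565° = -205° = -41π/36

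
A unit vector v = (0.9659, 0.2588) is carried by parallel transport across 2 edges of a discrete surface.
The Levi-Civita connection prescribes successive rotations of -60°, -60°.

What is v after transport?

Total rotation: (-60°) + (-60°) = -120°. Final vector: (-0.2588, -0.9659)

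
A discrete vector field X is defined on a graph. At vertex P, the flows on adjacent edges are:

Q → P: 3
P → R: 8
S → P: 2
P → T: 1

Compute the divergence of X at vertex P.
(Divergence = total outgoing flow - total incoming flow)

Divergence = sum of outgoing flows = (-3) + 8 + (-2) + 1 = 4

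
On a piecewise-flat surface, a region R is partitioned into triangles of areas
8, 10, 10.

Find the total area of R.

8 + 10 + 10 = 28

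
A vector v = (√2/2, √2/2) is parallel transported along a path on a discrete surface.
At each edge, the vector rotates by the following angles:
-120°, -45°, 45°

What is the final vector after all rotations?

Total rotation: (-120°) + (-45°) + 45° = -120°. Final vector: (0.2588, -0.9659)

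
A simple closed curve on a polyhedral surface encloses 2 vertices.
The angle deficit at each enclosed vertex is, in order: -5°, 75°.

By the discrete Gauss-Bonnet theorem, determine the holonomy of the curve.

Holonomy = total enclosed curvature = (-5°) + 75° = 70°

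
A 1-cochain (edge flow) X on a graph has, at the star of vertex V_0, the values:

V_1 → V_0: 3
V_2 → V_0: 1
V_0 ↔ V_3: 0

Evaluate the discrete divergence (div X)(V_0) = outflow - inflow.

Divergence = sum of outgoing flows = (-3) + (-1) + 0 = -4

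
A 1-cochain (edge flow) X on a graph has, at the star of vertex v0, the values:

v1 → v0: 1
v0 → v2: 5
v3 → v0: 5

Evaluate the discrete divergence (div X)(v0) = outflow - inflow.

Divergence = sum of outgoing flows = (-1) + 5 + (-5) = -1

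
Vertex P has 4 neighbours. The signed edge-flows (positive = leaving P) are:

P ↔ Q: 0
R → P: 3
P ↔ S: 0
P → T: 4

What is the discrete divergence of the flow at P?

Divergence = sum of outgoing flows = 0 + (-3) + 0 + 4 = 1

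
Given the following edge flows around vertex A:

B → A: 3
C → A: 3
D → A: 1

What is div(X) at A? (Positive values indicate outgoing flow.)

Divergence = sum of outgoing flows = (-3) + (-3) + (-1) = -7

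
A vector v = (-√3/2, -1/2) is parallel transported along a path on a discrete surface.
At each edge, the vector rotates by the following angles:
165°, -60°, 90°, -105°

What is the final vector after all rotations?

Total rotation: 165° + (-60°) + 90° + (-105°) = 90°. Final vector: (0.5000, -0.8660)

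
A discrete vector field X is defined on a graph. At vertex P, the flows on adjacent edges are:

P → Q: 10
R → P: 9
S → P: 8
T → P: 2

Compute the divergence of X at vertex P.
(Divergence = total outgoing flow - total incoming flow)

Divergence = sum of outgoing flows = 10 + (-9) + (-8) + (-2) = -9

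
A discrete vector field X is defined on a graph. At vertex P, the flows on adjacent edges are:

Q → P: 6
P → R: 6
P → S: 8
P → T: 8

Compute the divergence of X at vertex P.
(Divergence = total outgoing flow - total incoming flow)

Divergence = sum of outgoing flows = (-6) + 6 + 8 + 8 = 16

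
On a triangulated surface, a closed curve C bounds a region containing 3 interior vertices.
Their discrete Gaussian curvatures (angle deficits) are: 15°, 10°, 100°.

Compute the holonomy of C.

Holonomy = total enclosed curvature = 15° + 10° + 100° = 125°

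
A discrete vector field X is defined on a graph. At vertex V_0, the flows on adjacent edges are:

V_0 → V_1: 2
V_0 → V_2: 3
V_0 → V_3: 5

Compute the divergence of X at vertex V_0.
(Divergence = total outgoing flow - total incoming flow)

Divergence = sum of outgoing flows = 2 + 3 + 5 = 10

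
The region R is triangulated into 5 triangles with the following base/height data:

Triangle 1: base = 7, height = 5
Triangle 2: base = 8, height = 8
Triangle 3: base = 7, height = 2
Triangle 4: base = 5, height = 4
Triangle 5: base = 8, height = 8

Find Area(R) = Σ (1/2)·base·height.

(1/2)×7×5 + (1/2)×8×8 + (1/2)×7×2 + (1/2)×5×4 + (1/2)×8×8 = 98.5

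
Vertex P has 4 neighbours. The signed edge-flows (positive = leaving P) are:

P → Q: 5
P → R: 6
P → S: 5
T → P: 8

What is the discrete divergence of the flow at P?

Divergence = sum of outgoing flows = 5 + 6 + 5 + (-8) = 8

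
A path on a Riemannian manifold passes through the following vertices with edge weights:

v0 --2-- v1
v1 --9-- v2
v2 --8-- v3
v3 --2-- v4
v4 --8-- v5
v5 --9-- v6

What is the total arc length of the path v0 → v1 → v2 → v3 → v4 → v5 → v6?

Arc length = 2 + 9 + 8 + 2 + 8 + 9 = 38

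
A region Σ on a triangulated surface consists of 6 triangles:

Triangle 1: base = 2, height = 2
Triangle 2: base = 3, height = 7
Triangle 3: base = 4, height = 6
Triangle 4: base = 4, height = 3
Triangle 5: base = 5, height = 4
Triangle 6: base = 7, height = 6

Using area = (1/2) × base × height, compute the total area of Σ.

(1/2)×2×2 + (1/2)×3×7 + (1/2)×4×6 + (1/2)×4×3 + (1/2)×5×4 + (1/2)×7×6 = 61.5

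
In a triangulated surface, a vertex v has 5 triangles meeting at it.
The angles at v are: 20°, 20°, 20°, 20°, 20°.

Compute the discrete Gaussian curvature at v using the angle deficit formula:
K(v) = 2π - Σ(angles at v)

Sum of angles = 100°. K = 360° - 100° = 260° = 13π/9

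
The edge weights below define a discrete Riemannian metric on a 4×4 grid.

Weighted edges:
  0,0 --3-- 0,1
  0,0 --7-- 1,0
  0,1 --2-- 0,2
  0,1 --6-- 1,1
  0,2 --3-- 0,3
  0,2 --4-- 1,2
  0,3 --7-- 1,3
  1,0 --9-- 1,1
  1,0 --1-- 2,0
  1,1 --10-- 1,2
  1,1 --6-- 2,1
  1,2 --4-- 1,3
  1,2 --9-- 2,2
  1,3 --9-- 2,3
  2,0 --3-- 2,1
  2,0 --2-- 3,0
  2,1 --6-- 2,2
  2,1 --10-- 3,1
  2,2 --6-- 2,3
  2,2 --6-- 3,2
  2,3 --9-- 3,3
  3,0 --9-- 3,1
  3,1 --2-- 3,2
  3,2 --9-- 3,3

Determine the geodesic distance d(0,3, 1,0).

Shortest path: 0,3 → 0,2 → 0,1 → 0,0 → 1,0, total weight = 15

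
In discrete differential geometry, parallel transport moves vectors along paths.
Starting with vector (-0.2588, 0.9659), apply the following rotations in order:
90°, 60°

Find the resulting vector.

Total rotation: 90° + 60° = 150°. Final vector: (-0.2588, -0.9659)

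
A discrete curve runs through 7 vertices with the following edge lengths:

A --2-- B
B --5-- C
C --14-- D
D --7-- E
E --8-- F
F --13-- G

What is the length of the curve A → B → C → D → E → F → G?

Arc length = 2 + 5 + 14 + 7 + 8 + 13 = 49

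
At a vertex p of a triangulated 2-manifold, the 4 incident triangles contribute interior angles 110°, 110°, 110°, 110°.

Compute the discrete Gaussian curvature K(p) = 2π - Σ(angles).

Sum of angles = 440°. K = 360° - 440° = -80°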